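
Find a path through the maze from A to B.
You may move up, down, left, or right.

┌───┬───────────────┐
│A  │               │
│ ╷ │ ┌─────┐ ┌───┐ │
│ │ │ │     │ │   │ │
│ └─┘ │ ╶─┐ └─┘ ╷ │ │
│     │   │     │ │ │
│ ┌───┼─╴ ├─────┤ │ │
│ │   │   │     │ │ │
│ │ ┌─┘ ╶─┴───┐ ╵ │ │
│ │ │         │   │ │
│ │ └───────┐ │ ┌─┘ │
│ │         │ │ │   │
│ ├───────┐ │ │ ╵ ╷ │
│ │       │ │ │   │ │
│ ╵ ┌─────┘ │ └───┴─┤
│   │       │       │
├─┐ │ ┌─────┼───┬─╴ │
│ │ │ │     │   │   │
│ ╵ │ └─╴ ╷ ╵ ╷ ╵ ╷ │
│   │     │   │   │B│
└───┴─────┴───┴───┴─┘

Finding the shortest path through the maze:
Path length: 50 steps
Directions: down → down → right → right → up → up → right → right → right → right → right → right → right → down → down → down → down → down → left → down → left → up → up → right → up → up → up → left → down → left → left → up → left → left → down → right → down → left → down → right → right → right → down → down → down → right → right → right → down → down

Solution:

┌───┬───────────────┐
│A  │↱ → → → → → → ↓│
│ ╷ │ ┌─────┐ ┌───┐ │
│↓│ │↑│↓ ← ↰│ │↓ ↰│↓│
│ └─┘ │ ╶─┐ └─┘ ╷ │ │
│↳ → ↑│↳ ↓│↑ ← ↲│↑│↓│
│ ┌───┼─╴ ├─────┤ │ │
│ │   │↓ ↲│     │↑│↓│
│ │ ┌─┘ ╶─┴───┐ ╵ │ │
│ │ │  ↳ → → ↓│↱ ↑│↓│
│ │ └───────┐ │ ┌─┘ │
│ │         │↓│↑│↓ ↲│
│ ├───────┐ │ │ ╵ ╷ │
│ │       │ │↓│↑ ↲│ │
│ ╵ ┌─────┘ │ └───┴─┤
│   │       │↳ → → ↓│
├─┐ │ ┌─────┼───┬─╴ │
│ │ │ │     │   │  ↓│
│ ╵ │ └─╴ ╷ ╵ ╷ ╵ ╷ │
│   │     │   │   │B│
└───┴─────┴───┴───┴─┘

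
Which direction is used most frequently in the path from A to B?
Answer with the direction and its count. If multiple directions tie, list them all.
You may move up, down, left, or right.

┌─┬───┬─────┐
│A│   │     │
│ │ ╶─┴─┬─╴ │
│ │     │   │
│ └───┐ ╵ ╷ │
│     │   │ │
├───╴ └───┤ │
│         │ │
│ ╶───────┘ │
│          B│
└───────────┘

Directions: down, down, right, right, down, left, left, down, right, right, right, right, right
Counts: {'down': 4, 'right': 7, 'left': 2}
Most common: right (7 times)

Solution:

┌─┬───┬─────┐
│A│   │     │
│ │ ╶─┴─┬─╴ │
│↓│     │   │
│ └───┐ ╵ ╷ │
│↳ → ↓│   │ │
├───╴ └───┤ │
│↓ ← ↲    │ │
│ ╶───────┘ │
│↳ → → → → B│
└───────────┘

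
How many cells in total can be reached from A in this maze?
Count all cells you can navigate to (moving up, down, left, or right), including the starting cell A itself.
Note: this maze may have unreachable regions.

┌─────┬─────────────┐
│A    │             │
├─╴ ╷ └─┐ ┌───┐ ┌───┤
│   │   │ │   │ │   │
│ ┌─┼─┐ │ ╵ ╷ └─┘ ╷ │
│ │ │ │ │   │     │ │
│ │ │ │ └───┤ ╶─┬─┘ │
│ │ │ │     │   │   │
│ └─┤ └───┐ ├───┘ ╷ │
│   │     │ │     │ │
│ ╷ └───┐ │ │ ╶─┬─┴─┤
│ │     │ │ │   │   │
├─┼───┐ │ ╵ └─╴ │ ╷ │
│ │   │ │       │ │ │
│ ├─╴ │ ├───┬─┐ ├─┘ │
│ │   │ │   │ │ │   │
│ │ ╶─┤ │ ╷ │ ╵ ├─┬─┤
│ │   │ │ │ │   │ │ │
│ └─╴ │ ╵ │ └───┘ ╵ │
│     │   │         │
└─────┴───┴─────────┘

Using BFS/flood-fill to find all reachable cells from A:
Maze size: 10 × 10 = 100 total cells
20 cell(s) are walled off and cannot be reached from A.
Reachable cells: 80

Reachable region (· marks reachable cells):

┌─────┬─────────────┐
│A · ·│· · · · · · ·│
├─╴ ╷ └─┐ ┌───┐ ┌───┤
│· ·│· ·│·│· ·│·│· ·│
│ ┌─┼─┐ │ ╵ ╷ └─┘ ╷ │
│·│ │·│·│· ·│· · ·│·│
│ │ │ │ └───┤ ╶─┬─┘ │
│·│ │·│· · ·│· ·│· ·│
│ └─┤ └───┐ ├───┘ ╷ │
│· ·│· · ·│·│· · ·│·│
│ ╷ └───┐ │ │ ╶─┬─┴─┤
│·│· · ·│·│·│· ·│   │
├─┼───┐ │ ╵ └─╴ │ ╷ │
│ │   │·│· · · ·│ │ │
│ ├─╴ │ ├───┬─┐ ├─┘ │
│ │   │·│· ·│·│·│   │
│ │ ╶─┤ │ ╷ │ ╵ ├─┬─┤
│ │   │·│·│·│· ·│·│·│
│ └─╴ │ ╵ │ └───┘ ╵ │
│     │· ·│· · · · ·│
└─────┴───┴─────────┘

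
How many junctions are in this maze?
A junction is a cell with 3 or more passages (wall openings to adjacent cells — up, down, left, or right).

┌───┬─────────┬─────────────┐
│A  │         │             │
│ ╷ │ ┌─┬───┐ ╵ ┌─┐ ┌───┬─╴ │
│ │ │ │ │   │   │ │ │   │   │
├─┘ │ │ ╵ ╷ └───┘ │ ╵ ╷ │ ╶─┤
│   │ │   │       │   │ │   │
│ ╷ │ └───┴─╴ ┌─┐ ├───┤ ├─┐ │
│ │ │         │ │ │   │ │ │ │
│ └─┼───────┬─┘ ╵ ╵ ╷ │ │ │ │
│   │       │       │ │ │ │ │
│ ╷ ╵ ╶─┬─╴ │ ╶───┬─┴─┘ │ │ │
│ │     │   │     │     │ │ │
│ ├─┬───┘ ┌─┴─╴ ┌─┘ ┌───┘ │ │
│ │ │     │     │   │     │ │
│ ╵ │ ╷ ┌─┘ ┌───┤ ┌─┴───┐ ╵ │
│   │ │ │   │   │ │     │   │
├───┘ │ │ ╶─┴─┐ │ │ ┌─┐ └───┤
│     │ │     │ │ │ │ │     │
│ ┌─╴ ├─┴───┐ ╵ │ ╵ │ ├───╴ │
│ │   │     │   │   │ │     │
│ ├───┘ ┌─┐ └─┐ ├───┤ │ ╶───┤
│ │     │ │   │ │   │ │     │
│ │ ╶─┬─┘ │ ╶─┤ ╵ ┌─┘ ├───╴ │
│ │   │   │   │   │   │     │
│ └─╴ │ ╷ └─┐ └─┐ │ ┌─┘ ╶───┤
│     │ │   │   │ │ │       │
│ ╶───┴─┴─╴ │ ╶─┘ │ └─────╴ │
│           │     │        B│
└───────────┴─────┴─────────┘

Checking each cell for number of passages:

Junctions found (3+ passages):
  (0, 9): 3 passages
  (2, 1): 3 passages
  (2, 6): 3 passages
  (2, 8): 3 passages
  (4, 0): 3 passages
  (4, 7): 3 passages
  (4, 8): 3 passages
  (5, 2): 3 passages
  (5, 7): 3 passages
  (6, 3): 3 passages
  (6, 12): 3 passages
  (8, 2): 3 passages
  (9, 7): 3 passages
  (10, 5): 3 passages
  (11, 4): 3 passages
  (11, 8): 3 passages
  (12, 0): 3 passages
  (12, 6): 3 passages
  (12, 11): 3 passages
Total junctions: 19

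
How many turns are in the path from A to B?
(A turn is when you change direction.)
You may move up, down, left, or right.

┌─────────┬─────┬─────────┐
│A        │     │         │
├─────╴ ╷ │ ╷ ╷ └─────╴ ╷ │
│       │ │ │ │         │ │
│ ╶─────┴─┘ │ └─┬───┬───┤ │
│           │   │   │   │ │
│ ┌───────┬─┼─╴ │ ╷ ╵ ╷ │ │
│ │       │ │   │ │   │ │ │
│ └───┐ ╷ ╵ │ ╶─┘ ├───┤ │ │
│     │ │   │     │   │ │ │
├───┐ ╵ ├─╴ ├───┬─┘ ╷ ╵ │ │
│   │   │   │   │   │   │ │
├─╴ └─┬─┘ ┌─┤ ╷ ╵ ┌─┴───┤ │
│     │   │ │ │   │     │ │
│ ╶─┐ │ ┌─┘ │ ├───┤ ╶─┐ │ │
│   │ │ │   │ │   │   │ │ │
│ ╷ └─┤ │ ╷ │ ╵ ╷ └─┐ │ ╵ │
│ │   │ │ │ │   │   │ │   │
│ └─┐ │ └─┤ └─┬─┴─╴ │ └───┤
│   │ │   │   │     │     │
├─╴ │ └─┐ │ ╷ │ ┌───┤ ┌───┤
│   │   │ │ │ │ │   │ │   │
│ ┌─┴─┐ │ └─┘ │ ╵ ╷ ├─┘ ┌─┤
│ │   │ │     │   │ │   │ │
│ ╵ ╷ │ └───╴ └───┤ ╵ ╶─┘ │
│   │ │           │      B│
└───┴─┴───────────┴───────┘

Directions: right, right, right, down, left, left, left, down, right, right, right, right, right, up, up, right, down, down, right, down, left, down, right, right, up, up, right, down, right, up, right, down, down, down, left, up, left, down, left, down, left, up, left, down, down, down, right, up, right, down, right, down, left, left, down, down, right, up, right, down, down, right, right, right
Number of turns: 42

Solution:

┌─────────┬─────┬─────────┐
│A → → ↓  │↱ ↓  │         │
├─────╴ ╷ │ ╷ ╷ └─────╴ ╷ │
│↓ ← ← ↲│ │↑│↓│         │ │
│ ╶─────┴─┘ │ └─┬───┬───┤ │
│↳ → → → → ↑│↳ ↓│↱ ↓│↱ ↓│ │
│ ┌───────┬─┼─╴ │ ╷ ╵ ╷ │ │
│ │       │ │↓ ↲│↑│↳ ↑│↓│ │
│ └───┐ ╷ ╵ │ ╶─┘ ├───┤ │ │
│     │ │   │↳ → ↑│↓ ↰│↓│ │
├───┐ ╵ ├─╴ ├───┬─┘ ╷ ╵ │ │
│   │   │   │↓ ↰│↓ ↲│↑ ↲│ │
├─╴ └─┬─┘ ┌─┤ ╷ ╵ ┌─┴───┤ │
│     │   │ │↓│↑ ↲│     │ │
│ ╶─┐ │ ┌─┘ │ ├───┤ ╶─┐ │ │
│   │ │ │   │↓│↱ ↓│   │ │ │
│ ╷ └─┤ │ ╷ │ ╵ ╷ └─┐ │ ╵ │
│ │   │ │ │ │↳ ↑│↳ ↓│ │   │
│ └─┐ │ └─┤ └─┬─┴─╴ │ └───┤
│   │ │   │   │↓ ← ↲│     │
├─╴ │ └─┐ │ ╷ │ ┌───┤ ┌───┤
│   │   │ │ │ │↓│↱ ↓│ │   │
│ ┌─┴─┐ │ └─┘ │ ╵ ╷ ├─┘ ┌─┤
│ │   │ │     │↳ ↑│↓│   │ │
│ ╵ ╷ │ └───╴ └───┤ ╵ ╶─┘ │
│   │ │           │↳ → → B│
└───┴─┴───────────┴───────┘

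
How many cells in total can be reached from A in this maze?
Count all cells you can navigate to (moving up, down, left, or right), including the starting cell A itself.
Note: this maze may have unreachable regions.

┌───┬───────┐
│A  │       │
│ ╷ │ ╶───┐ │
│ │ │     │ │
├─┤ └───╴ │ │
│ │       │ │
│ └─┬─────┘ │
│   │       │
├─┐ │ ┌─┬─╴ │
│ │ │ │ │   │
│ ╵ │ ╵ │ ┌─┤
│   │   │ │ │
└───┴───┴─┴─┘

Using BFS/flood-fill to find all reachable cells from A:
Maze size: 6 × 6 = 36 total cells
8 cell(s) are walled off and cannot be reached from A.
Reachable cells: 28

Reachable region (· marks reachable cells):

┌───┬───────┐
│A ·│· · · ·│
│ ╷ │ ╶───┐ │
│·│·│· · ·│·│
├─┤ └───╴ │ │
│ │· · · ·│·│
│ └─┬─────┘ │
│   │· · · ·│
├─┐ │ ┌─┬─╴ │
│ │ │·│·│· ·│
│ ╵ │ ╵ │ ┌─┤
│   │· ·│·│ │
└───┴───┴─┴─┘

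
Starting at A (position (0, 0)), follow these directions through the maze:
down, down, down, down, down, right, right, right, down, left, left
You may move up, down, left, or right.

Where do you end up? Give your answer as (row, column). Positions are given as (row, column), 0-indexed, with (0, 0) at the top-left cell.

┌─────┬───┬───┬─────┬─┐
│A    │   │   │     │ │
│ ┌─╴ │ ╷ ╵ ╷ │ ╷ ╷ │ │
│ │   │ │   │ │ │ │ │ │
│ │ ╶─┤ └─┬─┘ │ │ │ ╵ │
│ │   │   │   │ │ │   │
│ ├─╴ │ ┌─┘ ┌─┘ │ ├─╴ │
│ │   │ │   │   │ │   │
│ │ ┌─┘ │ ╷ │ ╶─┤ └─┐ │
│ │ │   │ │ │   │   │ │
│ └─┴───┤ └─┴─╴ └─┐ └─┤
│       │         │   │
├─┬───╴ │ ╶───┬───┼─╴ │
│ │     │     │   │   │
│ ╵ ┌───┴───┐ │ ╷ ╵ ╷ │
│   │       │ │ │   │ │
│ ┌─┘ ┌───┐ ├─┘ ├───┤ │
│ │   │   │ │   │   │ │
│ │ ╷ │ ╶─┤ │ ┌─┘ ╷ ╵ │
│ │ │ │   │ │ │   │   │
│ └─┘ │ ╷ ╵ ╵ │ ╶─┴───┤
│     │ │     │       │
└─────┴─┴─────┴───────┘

Following directions step by step:
Start: (0, 0)
  down: (0, 0) → (1, 0)
  down: (1, 0) → (2, 0)
  down: (2, 0) → (3, 0)
  down: (3, 0) → (4, 0)
  down: (4, 0) → (5, 0)
  right: (5, 0) → (5, 1)
  right: (5, 1) → (5, 2)
  right: (5, 2) → (5, 3)
  down: (5, 3) → (6, 3)
  left: (6, 3) → (6, 2)
  left: (6, 2) → (6, 1)
Final position: (6, 1)

Path taken:

┌─────┬───┬───┬─────┬─┐
│A    │   │   │     │ │
│ ┌─╴ │ ╷ ╵ ╷ │ ╷ ╷ │ │
│↓│   │ │   │ │ │ │ │ │
│ │ ╶─┤ └─┬─┘ │ │ │ ╵ │
│↓│   │   │   │ │ │   │
│ ├─╴ │ ┌─┘ ┌─┘ │ ├─╴ │
│↓│   │ │   │   │ │   │
│ │ ┌─┘ │ ╷ │ ╶─┤ └─┐ │
│↓│ │   │ │ │   │   │ │
│ └─┴───┤ └─┴─╴ └─┐ └─┤
│↳ → → ↓│         │   │
├─┬───╴ │ ╶───┬───┼─╴ │
│ │B ← ↲│     │   │   │
│ ╵ ┌───┴───┐ │ ╷ ╵ ╷ │
│   │       │ │ │   │ │
│ ┌─┘ ┌───┐ ├─┘ ├───┤ │
│ │   │   │ │   │   │ │
│ │ ╷ │ ╶─┤ │ ┌─┘ ╷ ╵ │
│ │ │ │   │ │ │   │   │
│ └─┘ │ ╷ ╵ ╵ │ ╶─┴───┤
│     │ │     │       │
└─────┴─┴─────┴───────┘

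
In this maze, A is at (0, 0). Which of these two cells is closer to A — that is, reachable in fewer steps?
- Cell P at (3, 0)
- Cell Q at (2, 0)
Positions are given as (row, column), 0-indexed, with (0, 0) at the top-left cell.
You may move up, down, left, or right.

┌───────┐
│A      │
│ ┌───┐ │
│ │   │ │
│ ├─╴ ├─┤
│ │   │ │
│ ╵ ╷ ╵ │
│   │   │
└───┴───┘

Shortest path A → P at (3, 0): 3 steps
Shortest path A → Q at (2, 0): 2 steps

Q is closer (2 steps vs 3 steps).

Path to P:

┌───────┐
│A      │
│ ┌───┐ │
│↓│   │ │
│ ├─╴ ├─┤
│↓│   │ │
│ ╵ ╷ ╵ │
│P  │   │
└───┴───┘

Path to Q:

┌───────┐
│A      │
│ ┌───┐ │
│↓│   │ │
│ ├─╴ ├─┤
│Q│   │ │
│ ╵ ╷ ╵ │
│   │   │
└───┴───┘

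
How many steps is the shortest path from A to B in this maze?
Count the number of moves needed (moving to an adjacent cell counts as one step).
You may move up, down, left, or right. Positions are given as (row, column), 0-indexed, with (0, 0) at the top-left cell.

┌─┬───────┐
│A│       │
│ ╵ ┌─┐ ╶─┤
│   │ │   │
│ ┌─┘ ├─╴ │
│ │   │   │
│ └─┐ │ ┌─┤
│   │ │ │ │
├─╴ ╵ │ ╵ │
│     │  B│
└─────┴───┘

Using BFS to find shortest path:
Start: (0, 0), End: (4, 4)
Path found:
(0,0) → (1,0) → (1,1) → (0,1) → (0,2) → (0,3) → (1,3) → (1,4) → (2,4) → (2,3) → (3,3) → (4,3) → (4,4)
Number of steps: 12

Solution:

┌─┬───────┐
│A│↱ → ↓  │
│ ╵ ┌─┐ ╶─┤
│↳ ↑│ │↳ ↓│
│ ┌─┘ ├─╴ │
│ │   │↓ ↲│
│ └─┐ │ ┌─┤
│   │ │↓│ │
├─╴ ╵ │ ╵ │
│     │↳ B│
└─────┴───┘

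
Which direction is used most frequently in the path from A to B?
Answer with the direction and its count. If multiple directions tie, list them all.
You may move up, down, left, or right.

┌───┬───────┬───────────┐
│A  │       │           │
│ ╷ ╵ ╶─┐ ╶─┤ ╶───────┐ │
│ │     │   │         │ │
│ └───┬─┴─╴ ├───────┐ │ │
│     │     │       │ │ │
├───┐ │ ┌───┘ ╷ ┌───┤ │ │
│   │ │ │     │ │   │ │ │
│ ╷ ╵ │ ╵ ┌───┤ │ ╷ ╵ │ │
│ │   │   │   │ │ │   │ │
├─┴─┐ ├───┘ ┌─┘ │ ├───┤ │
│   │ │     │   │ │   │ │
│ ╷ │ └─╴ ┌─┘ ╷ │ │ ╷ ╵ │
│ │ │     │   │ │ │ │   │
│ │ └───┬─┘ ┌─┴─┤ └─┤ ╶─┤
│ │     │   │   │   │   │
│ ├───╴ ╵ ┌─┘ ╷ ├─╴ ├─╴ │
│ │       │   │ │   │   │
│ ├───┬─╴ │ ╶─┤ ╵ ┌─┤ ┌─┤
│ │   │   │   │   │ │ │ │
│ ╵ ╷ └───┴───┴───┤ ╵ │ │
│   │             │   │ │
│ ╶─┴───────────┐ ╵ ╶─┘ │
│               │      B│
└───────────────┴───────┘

Directions: right, down, right, up, right, right, down, right, down, left, left, down, down, right, up, right, right, up, right, down, down, down, left, down, left, down, left, down, left, up, left, left, up, up, left, down, down, down, down, down, right, up, right, down, right, right, right, right, right, right, down, right, right, right
Counts: {'right': 20, 'down': 18, 'up': 7, 'left': 9}
Most common: right (20 times)

Solution:

┌───┬───────┬───────────┐
│A ↓│↱ → ↓  │           │
│ ╷ ╵ ╶─┐ ╶─┤ ╶───────┐ │
│ │↳ ↑  │↳ ↓│         │ │
│ └───┬─┴─╴ ├───────┐ │ │
│     │↓ ← ↲│↱ ↓    │ │ │
├───┐ │ ┌───┘ ╷ ┌───┤ │ │
│   │ │↓│↱ → ↑│↓│   │ │ │
│ ╷ ╵ │ ╵ ┌───┤ │ ╷ ╵ │ │
│ │   │↳ ↑│   │↓│ │   │ │
├─┴─┐ ├───┘ ┌─┘ │ ├───┤ │
│↓ ↰│ │     │↓ ↲│ │   │ │
│ ╷ │ └─╴ ┌─┘ ╷ │ │ ╷ ╵ │
│↓│↑│     │↓ ↲│ │ │ │   │
│ │ └───┬─┘ ┌─┴─┤ └─┤ ╶─┤
│↓│↑ ← ↰│↓ ↲│   │   │   │
│ ├───╴ ╵ ┌─┘ ╷ ├─╴ ├─╴ │
│↓│    ↑ ↲│   │ │   │   │
│ ├───┬─╴ │ ╶─┤ ╵ ┌─┤ ┌─┤
│↓│↱ ↓│   │   │   │ │ │ │
│ ╵ ╷ └───┴───┴───┤ ╵ │ │
│↳ ↑│↳ → → → → → ↓│   │ │
│ ╶─┴───────────┐ ╵ ╶─┘ │
│               │↳ → → B│
└───────────────┴───────┘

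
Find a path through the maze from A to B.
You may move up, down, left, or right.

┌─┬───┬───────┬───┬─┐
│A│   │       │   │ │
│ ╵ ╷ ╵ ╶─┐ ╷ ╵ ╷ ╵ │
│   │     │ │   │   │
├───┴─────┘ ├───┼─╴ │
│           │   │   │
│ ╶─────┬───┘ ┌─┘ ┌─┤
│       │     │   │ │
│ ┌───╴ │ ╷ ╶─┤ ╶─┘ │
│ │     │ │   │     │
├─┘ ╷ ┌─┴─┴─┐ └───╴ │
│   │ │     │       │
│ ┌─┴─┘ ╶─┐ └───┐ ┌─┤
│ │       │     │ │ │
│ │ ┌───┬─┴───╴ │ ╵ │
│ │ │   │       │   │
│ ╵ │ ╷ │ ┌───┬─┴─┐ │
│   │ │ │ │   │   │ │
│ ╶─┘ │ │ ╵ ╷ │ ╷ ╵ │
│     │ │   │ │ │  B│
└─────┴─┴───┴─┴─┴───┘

Finding the shortest path through the maze:
Path length: 30 steps
Directions: down → right → up → right → down → right → up → right → right → right → down → right → up → right → down → right → down → left → down → left → down → right → right → down → left → down → down → right → down → down

Solution:

┌─┬───┬───────┬───┬─┐
│A│↱ ↓│↱ → → ↓│↱ ↓│ │
│ ╵ ╷ ╵ ╶─┐ ╷ ╵ ╷ ╵ │
│↳ ↑│↳ ↑  │ │↳ ↑│↳ ↓│
├───┴─────┘ ├───┼─╴ │
│           │   │↓ ↲│
│ ╶─────┬───┘ ┌─┘ ┌─┤
│       │     │↓ ↲│ │
│ ┌───╴ │ ╷ ╶─┤ ╶─┘ │
│ │     │ │   │↳ → ↓│
├─┘ ╷ ┌─┴─┴─┐ └───╴ │
│   │ │     │    ↓ ↲│
│ ┌─┴─┘ ╶─┐ └───┐ ┌─┤
│ │       │     │↓│ │
│ │ ┌───┬─┴───╴ │ ╵ │
│ │ │   │       │↳ ↓│
│ ╵ │ ╷ │ ┌───┬─┴─┐ │
│   │ │ │ │   │   │↓│
│ ╶─┘ │ │ ╵ ╷ │ ╷ ╵ │
│     │ │   │ │ │  B│
└─────┴─┴───┴─┴─┴───┘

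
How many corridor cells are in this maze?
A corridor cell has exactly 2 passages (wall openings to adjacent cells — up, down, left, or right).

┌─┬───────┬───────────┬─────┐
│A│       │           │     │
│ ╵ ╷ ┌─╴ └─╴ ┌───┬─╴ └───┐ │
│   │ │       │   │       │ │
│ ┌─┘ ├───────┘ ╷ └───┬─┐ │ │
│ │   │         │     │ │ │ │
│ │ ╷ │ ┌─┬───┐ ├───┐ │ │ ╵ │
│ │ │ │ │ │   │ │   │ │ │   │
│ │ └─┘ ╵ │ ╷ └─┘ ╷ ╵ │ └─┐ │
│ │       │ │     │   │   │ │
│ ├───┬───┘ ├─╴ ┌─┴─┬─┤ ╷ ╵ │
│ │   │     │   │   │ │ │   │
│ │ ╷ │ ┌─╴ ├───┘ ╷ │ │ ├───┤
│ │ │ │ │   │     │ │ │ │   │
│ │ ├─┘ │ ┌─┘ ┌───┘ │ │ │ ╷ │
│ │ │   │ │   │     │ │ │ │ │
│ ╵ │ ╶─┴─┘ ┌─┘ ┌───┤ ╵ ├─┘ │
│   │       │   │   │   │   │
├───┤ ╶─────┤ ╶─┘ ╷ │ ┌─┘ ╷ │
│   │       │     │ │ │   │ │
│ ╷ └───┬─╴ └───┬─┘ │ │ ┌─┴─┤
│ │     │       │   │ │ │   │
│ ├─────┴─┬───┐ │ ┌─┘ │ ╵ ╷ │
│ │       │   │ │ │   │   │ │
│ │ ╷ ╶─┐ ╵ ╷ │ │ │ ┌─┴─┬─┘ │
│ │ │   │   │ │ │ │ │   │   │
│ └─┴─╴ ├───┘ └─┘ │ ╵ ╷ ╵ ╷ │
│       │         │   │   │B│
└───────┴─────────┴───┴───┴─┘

Counting cells with exactly 2 passages:
Total corridor cells: 156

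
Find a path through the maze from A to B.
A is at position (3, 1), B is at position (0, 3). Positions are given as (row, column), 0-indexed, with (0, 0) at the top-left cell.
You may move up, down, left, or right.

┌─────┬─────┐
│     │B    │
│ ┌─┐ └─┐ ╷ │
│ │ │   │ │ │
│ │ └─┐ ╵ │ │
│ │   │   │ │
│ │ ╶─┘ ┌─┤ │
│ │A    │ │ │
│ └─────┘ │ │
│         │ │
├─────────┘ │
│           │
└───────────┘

Finding the shortest path from (3, 1) to (0, 3):
Path length: 7 steps
Directions: right → right → up → right → up → up → left

Solution:

┌─────┬─────┐
│     │B ↰  │
│ ┌─┐ └─┐ ╷ │
│ │ │   │↑│ │
│ │ └─┐ ╵ │ │
│ │   │↱ ↑│ │
│ │ ╶─┘ ┌─┤ │
│ │A → ↑│ │ │
│ └─────┘ │ │
│         │ │
├─────────┘ │
│           │
└───────────┘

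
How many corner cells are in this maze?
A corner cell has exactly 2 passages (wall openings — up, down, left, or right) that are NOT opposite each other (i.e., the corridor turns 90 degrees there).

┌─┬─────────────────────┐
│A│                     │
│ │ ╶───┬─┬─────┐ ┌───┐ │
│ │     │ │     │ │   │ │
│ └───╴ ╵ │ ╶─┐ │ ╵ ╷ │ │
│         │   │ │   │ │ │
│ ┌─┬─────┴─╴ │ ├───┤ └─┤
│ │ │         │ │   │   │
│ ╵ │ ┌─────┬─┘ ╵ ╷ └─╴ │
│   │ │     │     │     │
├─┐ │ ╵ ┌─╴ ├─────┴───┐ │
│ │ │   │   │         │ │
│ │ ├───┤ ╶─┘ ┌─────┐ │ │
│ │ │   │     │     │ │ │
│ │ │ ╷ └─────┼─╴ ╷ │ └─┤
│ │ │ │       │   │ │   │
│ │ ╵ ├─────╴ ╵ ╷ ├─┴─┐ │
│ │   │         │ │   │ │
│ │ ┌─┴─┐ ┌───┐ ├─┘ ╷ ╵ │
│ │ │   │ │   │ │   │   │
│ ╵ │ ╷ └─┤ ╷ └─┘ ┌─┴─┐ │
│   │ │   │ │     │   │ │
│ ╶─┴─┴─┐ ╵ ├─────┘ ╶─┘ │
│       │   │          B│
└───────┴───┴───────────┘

Counting corner cells (2 non-opposite passages):
Total corners: 60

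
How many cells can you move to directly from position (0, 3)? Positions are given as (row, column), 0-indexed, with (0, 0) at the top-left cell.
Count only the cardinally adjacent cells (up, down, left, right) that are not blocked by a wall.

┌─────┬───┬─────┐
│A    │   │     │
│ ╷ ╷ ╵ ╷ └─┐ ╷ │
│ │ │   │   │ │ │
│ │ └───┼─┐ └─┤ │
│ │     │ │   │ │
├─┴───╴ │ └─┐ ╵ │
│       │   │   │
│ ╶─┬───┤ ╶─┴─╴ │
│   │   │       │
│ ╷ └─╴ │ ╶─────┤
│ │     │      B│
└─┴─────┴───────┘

Checking passable neighbors of (0, 3):
Neighbors: (1, 3), (0, 4)
Count: 2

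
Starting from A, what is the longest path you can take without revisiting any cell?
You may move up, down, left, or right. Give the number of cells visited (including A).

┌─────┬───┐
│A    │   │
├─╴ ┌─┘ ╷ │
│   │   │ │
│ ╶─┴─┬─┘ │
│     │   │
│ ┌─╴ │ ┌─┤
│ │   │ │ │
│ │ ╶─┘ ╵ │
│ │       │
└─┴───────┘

Finding longest simple path using DFS:
Start: (0, 0)
Longest path visits 20 cells
Path: A → right → down → left → down → right → right → down → left → down → right → right → up → up → right → up → up → left → down → left

Solution:

┌─────┬───┐
│A ↓  │↓ ↰│
├─╴ ┌─┘ ╷ │
│↓ ↲│B ↲│↑│
│ ╶─┴─┬─┘ │
│↳ → ↓│↱ ↑│
│ ┌─╴ │ ┌─┤
│ │↓ ↲│↑│ │
│ │ ╶─┘ ╵ │
│ │↳ → ↑  │
└─┴───────┘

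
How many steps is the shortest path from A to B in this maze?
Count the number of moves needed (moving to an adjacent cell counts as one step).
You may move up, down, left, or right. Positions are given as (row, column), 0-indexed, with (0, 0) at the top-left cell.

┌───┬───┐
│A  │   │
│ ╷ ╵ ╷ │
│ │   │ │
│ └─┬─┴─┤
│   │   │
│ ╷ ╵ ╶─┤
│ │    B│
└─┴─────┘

Using BFS to find shortest path:
Start: (0, 0), End: (3, 3)
Path found:
(0,0) → (1,0) → (2,0) → (2,1) → (3,1) → (3,2) → (3,3)
Number of steps: 6

Solution:

┌───┬───┐
│A  │   │
│ ╷ ╵ ╷ │
│↓│   │ │
│ └─┬─┴─┤
│↳ ↓│   │
│ ╷ ╵ ╶─┤
│ │↳ → B│
└─┴─────┘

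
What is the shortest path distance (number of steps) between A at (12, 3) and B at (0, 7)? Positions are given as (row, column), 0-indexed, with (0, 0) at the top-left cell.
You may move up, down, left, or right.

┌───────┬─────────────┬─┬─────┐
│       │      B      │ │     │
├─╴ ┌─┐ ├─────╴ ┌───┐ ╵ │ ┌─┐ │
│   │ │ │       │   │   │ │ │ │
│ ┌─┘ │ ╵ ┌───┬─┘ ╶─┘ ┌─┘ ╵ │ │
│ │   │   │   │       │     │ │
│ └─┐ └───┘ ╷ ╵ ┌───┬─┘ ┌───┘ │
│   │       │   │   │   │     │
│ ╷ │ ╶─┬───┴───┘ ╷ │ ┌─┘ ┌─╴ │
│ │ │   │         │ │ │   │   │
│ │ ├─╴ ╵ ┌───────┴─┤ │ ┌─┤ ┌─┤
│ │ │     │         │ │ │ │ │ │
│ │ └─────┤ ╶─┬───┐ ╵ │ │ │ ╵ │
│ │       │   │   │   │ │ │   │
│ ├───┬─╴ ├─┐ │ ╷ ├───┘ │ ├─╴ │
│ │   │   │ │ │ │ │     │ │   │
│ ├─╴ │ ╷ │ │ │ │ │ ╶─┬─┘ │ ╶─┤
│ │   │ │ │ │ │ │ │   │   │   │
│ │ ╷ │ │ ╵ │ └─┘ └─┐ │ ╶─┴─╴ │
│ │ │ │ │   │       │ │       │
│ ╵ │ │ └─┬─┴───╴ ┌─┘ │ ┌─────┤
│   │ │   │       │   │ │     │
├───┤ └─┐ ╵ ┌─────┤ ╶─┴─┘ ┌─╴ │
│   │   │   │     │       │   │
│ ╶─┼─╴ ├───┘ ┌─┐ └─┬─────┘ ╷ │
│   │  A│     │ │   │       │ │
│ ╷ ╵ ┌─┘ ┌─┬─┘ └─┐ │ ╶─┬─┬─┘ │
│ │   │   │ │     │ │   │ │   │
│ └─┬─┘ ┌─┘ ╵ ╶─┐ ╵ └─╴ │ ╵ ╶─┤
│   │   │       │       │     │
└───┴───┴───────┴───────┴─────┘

Finding path from (12, 3) to (0, 7):
Path: (12,3) → (11,3) → (11,2) → (10,2) → (9,2) → (8,2) → (8,1) → (9,1) → (10,1) → (10,0) → (9,0) → (8,0) → (7,0) → (6,0) → (5,0) → (4,0) → (3,0) → (2,0) → (1,0) → (1,1) → (0,1) → (0,2) → (0,3) → (1,3) → (2,3) → (2,4) → (1,4) → (1,5) → (1,6) → (1,7) → (0,7)
Distance: 30 steps

Solution:

┌───────┬─────────────┬─┬─────┐
│  ↱ → ↓│      B      │ │     │
├─╴ ┌─┐ ├─────╴ ┌───┐ ╵ │ ┌─┐ │
│↱ ↑│ │↓│↱ → → ↑│   │   │ │ │ │
│ ┌─┘ │ ╵ ┌───┬─┘ ╶─┘ ┌─┘ ╵ │ │
│↑│   │↳ ↑│   │       │     │ │
│ └─┐ └───┘ ╷ ╵ ┌───┬─┘ ┌───┘ │
│↑  │       │   │   │   │     │
│ ╷ │ ╶─┬───┴───┘ ╷ │ ┌─┘ ┌─╴ │
│↑│ │   │         │ │ │   │   │
│ │ ├─╴ ╵ ┌───────┴─┤ │ ┌─┤ ┌─┤
│↑│ │     │         │ │ │ │ │ │
│ │ └─────┤ ╶─┬───┐ ╵ │ │ │ ╵ │
│↑│       │   │   │   │ │ │   │
│ ├───┬─╴ ├─┐ │ ╷ ├───┘ │ ├─╴ │
│↑│   │   │ │ │ │ │     │ │   │
│ ├─╴ │ ╷ │ │ │ │ │ ╶─┬─┘ │ ╶─┤
│↑│↓ ↰│ │ │ │ │ │ │   │   │   │
│ │ ╷ │ │ ╵ │ └─┘ └─┐ │ ╶─┴─╴ │
│↑│↓│↑│ │   │       │ │       │
│ ╵ │ │ └─┬─┴───╴ ┌─┘ │ ┌─────┤
│↑ ↲│↑│   │       │   │ │     │
├───┤ └─┐ ╵ ┌─────┤ ╶─┴─┘ ┌─╴ │
│   │↑ ↰│   │     │       │   │
│ ╶─┼─╴ ├───┘ ┌─┐ └─┬─────┘ ╷ │
│   │  A│     │ │   │       │ │
│ ╷ ╵ ┌─┘ ┌─┬─┘ └─┐ │ ╶─┬─┬─┘ │
│ │   │   │ │     │ │   │ │   │
│ └─┬─┘ ┌─┘ ╵ ╶─┐ ╵ └─╴ │ ╵ ╶─┤
│   │   │       │       │     │
└───┴───┴───────┴───────┴─────┘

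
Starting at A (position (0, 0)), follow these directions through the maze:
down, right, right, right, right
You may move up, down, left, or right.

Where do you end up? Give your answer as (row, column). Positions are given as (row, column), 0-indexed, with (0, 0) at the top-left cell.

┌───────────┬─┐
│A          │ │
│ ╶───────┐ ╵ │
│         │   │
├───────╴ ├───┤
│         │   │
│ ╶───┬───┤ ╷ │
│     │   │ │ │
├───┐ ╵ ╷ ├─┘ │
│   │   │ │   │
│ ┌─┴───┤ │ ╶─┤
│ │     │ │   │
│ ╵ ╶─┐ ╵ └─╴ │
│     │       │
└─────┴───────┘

Following directions step by step:
Start: (0, 0)
  down: (0, 0) → (1, 0)
  right: (1, 0) → (1, 1)
  right: (1, 1) → (1, 2)
  right: (1, 2) → (1, 3)
  right: (1, 3) → (1, 4)
Final position: (1, 4)

Path taken:

┌───────────┬─┐
│A          │ │
│ ╶───────┐ ╵ │
│↳ → → → B│   │
├───────╴ ├───┤
│         │   │
│ ╶───┬───┤ ╷ │
│     │   │ │ │
├───┐ ╵ ╷ ├─┘ │
│   │   │ │   │
│ ┌─┴───┤ │ ╶─┤
│ │     │ │   │
│ ╵ ╶─┐ ╵ └─╴ │
│     │       │
└─────┴───────┘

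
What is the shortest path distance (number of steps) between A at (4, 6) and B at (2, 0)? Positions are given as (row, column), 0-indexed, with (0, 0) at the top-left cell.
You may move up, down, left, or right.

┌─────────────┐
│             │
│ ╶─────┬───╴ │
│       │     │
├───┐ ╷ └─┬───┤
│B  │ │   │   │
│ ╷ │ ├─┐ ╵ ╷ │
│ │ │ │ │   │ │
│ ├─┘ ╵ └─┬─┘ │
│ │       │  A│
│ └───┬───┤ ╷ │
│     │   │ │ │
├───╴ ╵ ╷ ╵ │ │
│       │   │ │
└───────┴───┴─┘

Finding path from (4, 6) to (2, 0):
Path: (4,6) → (4,5) → (5,5) → (6,5) → (6,4) → (5,4) → (5,3) → (6,3) → (6,2) → (5,2) → (5,1) → (5,0) → (4,0) → (3,0) → (2,0)
Distance: 14 steps

Solution:

┌─────────────┐
│             │
│ ╶─────┬───╴ │
│       │     │
├───┐ ╷ └─┬───┤
│B  │ │   │   │
│ ╷ │ ├─┐ ╵ ╷ │
│↑│ │ │ │   │ │
│ ├─┘ ╵ └─┬─┘ │
│↑│       │↓ A│
│ └───┬───┤ ╷ │
│↑ ← ↰│↓ ↰│↓│ │
├───╴ ╵ ╷ ╵ │ │
│    ↑ ↲│↑ ↲│ │
└───────┴───┴─┘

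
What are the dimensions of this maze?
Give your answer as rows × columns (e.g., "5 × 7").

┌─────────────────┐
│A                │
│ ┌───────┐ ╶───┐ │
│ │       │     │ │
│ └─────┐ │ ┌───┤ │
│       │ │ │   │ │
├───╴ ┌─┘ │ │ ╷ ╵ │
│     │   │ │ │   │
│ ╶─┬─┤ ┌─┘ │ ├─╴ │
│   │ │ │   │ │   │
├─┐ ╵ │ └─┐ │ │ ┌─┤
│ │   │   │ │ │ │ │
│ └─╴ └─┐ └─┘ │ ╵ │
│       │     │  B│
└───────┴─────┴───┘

Counting the maze dimensions:
Rows (vertical): 7
Columns (horizontal): 9
Dimensions: 7 × 9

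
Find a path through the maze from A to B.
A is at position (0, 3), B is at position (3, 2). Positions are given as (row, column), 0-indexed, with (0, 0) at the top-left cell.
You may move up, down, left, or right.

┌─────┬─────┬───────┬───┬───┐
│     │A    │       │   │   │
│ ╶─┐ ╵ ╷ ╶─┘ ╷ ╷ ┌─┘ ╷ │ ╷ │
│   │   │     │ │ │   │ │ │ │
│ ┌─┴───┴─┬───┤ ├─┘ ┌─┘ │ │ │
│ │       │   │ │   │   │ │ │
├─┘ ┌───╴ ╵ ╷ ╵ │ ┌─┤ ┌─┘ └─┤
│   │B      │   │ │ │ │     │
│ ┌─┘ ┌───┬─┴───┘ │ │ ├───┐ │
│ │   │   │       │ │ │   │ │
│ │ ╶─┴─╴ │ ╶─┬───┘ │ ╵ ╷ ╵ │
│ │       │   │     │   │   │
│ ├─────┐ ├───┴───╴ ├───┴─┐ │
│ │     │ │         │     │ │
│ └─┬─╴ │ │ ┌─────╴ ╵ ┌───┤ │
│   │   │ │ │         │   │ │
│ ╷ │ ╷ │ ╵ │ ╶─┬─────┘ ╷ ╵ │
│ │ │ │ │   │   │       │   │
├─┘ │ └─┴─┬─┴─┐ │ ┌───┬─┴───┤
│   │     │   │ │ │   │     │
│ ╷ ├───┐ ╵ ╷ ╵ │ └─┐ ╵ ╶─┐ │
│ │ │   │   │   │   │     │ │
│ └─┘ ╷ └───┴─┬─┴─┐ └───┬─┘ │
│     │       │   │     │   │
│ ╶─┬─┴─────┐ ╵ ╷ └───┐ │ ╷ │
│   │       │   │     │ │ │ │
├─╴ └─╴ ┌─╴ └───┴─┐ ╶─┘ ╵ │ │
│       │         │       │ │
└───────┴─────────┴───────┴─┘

Finding the shortest path from (0, 3) to (3, 2):
Path length: 16 steps
Directions: right → down → right → right → up → right → down → down → down → left → up → left → down → left → left → left

Solution:

┌─────┬─────┬───────┬───┬───┐
│     │A ↓  │↱ ↓    │   │   │
│ ╶─┐ ╵ ╷ ╶─┘ ╷ ╷ ┌─┘ ╷ │ ╷ │
│   │   │↳ → ↑│↓│ │   │ │ │ │
│ ┌─┴───┴─┬───┤ ├─┘ ┌─┘ │ │ │
│ │       │↓ ↰│↓│   │   │ │ │
├─┘ ┌───╴ ╵ ╷ ╵ │ ┌─┤ ┌─┘ └─┤
│   │B ← ← ↲│↑ ↲│ │ │ │     │
│ ┌─┘ ┌───┬─┴───┘ │ │ ├───┐ │
│ │   │   │       │ │ │   │ │
│ │ ╶─┴─╴ │ ╶─┬───┘ │ ╵ ╷ ╵ │
│ │       │   │     │   │   │
│ ├─────┐ ├───┴───╴ ├───┴─┐ │
│ │     │ │         │     │ │
│ └─┬─╴ │ │ ┌─────╴ ╵ ┌───┤ │
│   │   │ │ │         │   │ │
│ ╷ │ ╷ │ ╵ │ ╶─┬─────┘ ╷ ╵ │
│ │ │ │ │   │   │       │   │
├─┘ │ └─┴─┬─┴─┐ │ ┌───┬─┴───┤
│   │     │   │ │ │   │     │
│ ╷ ├───┐ ╵ ╷ ╵ │ └─┐ ╵ ╶─┐ │
│ │ │   │   │   │   │     │ │
│ └─┘ ╷ └───┴─┬─┴─┐ └───┬─┘ │
│     │       │   │     │   │
│ ╶─┬─┴─────┐ ╵ ╷ └───┐ │ ╷ │
│   │       │   │     │ │ │ │
├─╴ └─╴ ┌─╴ └───┴─┐ ╶─┘ ╵ │ │
│       │         │       │ │
└───────┴─────────┴───────┴─┘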